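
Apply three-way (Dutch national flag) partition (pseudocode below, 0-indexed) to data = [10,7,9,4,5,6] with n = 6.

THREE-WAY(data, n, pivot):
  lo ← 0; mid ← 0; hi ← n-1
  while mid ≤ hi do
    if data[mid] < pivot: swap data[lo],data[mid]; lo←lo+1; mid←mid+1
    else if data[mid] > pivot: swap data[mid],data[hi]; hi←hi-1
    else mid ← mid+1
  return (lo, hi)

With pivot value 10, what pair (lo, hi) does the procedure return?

lo=0 mid=0 hi=5
10=10: mid=1
7<10: swap(0,1), lo=1 mid=2 ⇒ [7,10,9,4,5,6]
9<10: swap(1,2), lo=2 mid=3 ⇒ [7,9,10,4,5,6]
4<10: swap(2,3), lo=3 mid=4 ⇒ [7,9,4,10,5,6]
5<10: swap(3,4), lo=4 mid=5 ⇒ [7,9,4,5,10,6]
6<10: swap(4,5), lo=5 mid=6 ⇒ [7,9,4,5,6,10]
done. lo=5 hi=5; data=[7,9,4,5,6,10]

(5, 5)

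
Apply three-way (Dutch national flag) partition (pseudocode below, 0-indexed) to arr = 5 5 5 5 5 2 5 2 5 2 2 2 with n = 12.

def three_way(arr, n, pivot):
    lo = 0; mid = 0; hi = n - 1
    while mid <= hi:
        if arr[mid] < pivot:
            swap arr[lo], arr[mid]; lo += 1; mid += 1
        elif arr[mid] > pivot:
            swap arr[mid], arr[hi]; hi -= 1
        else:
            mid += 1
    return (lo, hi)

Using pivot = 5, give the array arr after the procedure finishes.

pivot = 5; lo=0, mid=0, hi=11
arr[mid]=5=5: mid=1
arr[mid]=5=5: mid=2
arr[mid]=5=5: mid=3
arr[mid]=5=5: mid=4
arr[mid]=5=5: mid=5
arr[mid]=2<5: swap arr[0],arr[5]; lo=1,mid=6 → 2 5 5 5 5 5 5 2 5 2 2 2
arr[mid]=5=5: mid=7
arr[mid]=2<5: swap arr[1],arr[7]; lo=2,mid=8 → 2 2 5 5 5 5 5 5 5 2 2 2
arr[mid]=5=5: mid=9
arr[mid]=2<5: swap arr[2],arr[9]; lo=3,mid=10 → 2 2 2 5 5 5 5 5 5 5 2 2
arr[mid]=2<5: swap arr[3],arr[10]; lo=4,mid=11 → 2 2 2 2 5 5 5 5 5 5 5 2
arr[mid]=2<5: swap arr[4],arr[11]; lo=5,mid=12 → 2 2 2 2 2 5 5 5 5 5 5 5
end: lo=5, hi=11; arr = 2 2 2 2 2 5 5 5 5 5 5 5

2 2 2 2 2 5 5 5 5 5 5 5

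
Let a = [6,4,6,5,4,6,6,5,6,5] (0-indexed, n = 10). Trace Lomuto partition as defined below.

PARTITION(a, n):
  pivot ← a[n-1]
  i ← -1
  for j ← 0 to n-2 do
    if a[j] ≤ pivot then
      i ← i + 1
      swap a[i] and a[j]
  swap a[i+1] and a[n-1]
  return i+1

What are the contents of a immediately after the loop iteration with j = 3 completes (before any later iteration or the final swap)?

pivot = a[9] = 5; i = -1
j=0: a[0]=6 > 5 → no swap
j=1: a[1]=4 ≤ 5 → i=0, swap a[0],a[1] → [4,6,6,5,4,6,6,5,6,5]
j=2: a[2]=6 > 5 → no swap
j=3: a[3]=5 ≤ 5 → i=1, swap a[1],a[3] → [4,5,6,6,4,6,6,5,6,5]
(after j=3) a = [4,5,6,6,4,6,6,5,6,5]

[4,5,6,6,4,6,6,5,6,5]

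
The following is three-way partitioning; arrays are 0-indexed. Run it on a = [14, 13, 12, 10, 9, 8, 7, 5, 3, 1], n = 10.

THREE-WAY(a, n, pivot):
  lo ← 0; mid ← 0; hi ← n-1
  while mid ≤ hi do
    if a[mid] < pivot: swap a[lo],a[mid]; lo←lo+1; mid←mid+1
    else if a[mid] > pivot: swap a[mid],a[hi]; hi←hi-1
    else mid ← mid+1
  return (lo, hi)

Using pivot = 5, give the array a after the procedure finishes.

[1, 3, 5, 9, 8, 7, 10, 12, 13, 14]

pivot = 5; lo=0, mid=0, hi=9
a[mid]=14>5: swap a[0],a[9]; hi=8 → [1, 13, 12, 10, 9, 8, 7, 5, 3, 14]
a[mid]=1<5: swap a[0],a[0]; lo=1,mid=1 → [1, 13, 12, 10, 9, 8, 7, 5, 3, 14]
a[mid]=13>5: swap a[1],a[8]; hi=7 → [1, 3, 12, 10, 9, 8, 7, 5, 13, 14]
a[mid]=3<5: swap a[1],a[1]; lo=2,mid=2 → [1, 3, 12, 10, 9, 8, 7, 5, 13, 14]
a[mid]=12>5: swap a[2],a[7]; hi=6 → [1, 3, 5, 10, 9, 8, 7, 12, 13, 14]
a[mid]=5=5: mid=3
a[mid]=10>5: swap a[3],a[6]; hi=5 → [1, 3, 5, 7, 9, 8, 10, 12, 13, 14]
a[mid]=7>5: swap a[3],a[5]; hi=4 → [1, 3, 5, 8, 9, 7, 10, 12, 13, 14]
a[mid]=8>5: swap a[3],a[4]; hi=3 → [1, 3, 5, 9, 8, 7, 10, 12, 13, 14]
a[mid]=9>5: swap a[3],a[3]; hi=2 → [1, 3, 5, 9, 8, 7, 10, 12, 13, 14]
end: lo=2, hi=2; a = [1, 3, 5, 9, 8, 7, 10, 12, 13, 14]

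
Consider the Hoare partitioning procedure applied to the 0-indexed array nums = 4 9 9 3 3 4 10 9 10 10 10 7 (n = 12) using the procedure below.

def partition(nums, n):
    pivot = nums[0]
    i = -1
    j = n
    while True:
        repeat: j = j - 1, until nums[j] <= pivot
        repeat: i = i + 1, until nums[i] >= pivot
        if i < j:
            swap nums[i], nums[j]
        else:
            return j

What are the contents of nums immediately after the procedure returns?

4 3 3 9 9 4 10 9 10 10 10 7

pivot=4
j stops at 5 (4), i stops at 0 (4); swap ⇒ 4 9 9 3 3 4 10 9 10 10 10 7
j stops at 4 (3), i stops at 1 (9); swap ⇒ 4 3 9 3 9 4 10 9 10 10 10 7
j stops at 3 (3), i stops at 2 (9); swap ⇒ 4 3 3 9 9 4 10 9 10 10 10 7
j stops at 2, i stops at 3; i≥j ⇒ return 2. nums=4 3 3 9 9 4 10 9 10 10 10 7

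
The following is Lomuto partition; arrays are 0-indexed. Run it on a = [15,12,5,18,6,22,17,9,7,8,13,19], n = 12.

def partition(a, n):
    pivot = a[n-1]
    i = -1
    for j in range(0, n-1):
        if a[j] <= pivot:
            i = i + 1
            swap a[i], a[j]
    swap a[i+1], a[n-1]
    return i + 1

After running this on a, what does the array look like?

pivot = a[11] = 19; i = -1
j=0: a[0]=15 ≤ 19 → i=0, swap a[0],a[0] (no change) → [15,12,5,18,6,22,17,9,7,8,13,19]
j=1: a[1]=12 ≤ 19 → i=1, swap a[1],a[1] (no change) → [15,12,5,18,6,22,17,9,7,8,13,19]
j=2: a[2]=5 ≤ 19 → i=2, swap a[2],a[2] (no change) → [15,12,5,18,6,22,17,9,7,8,13,19]
j=3: a[3]=18 ≤ 19 → i=3, swap a[3],a[3] (no change) → [15,12,5,18,6,22,17,9,7,8,13,19]
j=4: a[4]=6 ≤ 19 → i=4, swap a[4],a[4] (no change) → [15,12,5,18,6,22,17,9,7,8,13,19]
j=5: a[5]=22 > 19 → no swap
j=6: a[6]=17 ≤ 19 → i=5, swap a[5],a[6] → [15,12,5,18,6,17,22,9,7,8,13,19]
j=7: a[7]=9 ≤ 19 → i=6, swap a[6],a[7] → [15,12,5,18,6,17,9,22,7,8,13,19]
j=8: a[8]=7 ≤ 19 → i=7, swap a[7],a[8] → [15,12,5,18,6,17,9,7,22,8,13,19]
j=9: a[9]=8 ≤ 19 → i=8, swap a[8],a[9] → [15,12,5,18,6,17,9,7,8,22,13,19]
j=10: a[10]=13 ≤ 19 → i=9, swap a[9],a[10] → [15,12,5,18,6,17,9,7,8,13,22,19]
final swap a[10],a[11] → [15,12,5,18,6,17,9,7,8,13,19,22]; return 10

[15,12,5,18,6,17,9,7,8,13,19,22]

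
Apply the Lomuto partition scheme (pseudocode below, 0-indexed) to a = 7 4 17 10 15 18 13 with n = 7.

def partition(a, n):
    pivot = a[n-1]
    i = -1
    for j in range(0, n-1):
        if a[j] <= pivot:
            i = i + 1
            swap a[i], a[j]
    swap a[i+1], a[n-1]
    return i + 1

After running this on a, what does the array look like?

pivot = a[6] = 13; i = -1
j=0: a[0]=7 ≤ 13 → i=0, swap a[0],a[0] (no change) → 7 4 17 10 15 18 13
j=1: a[1]=4 ≤ 13 → i=1, swap a[1],a[1] (no change) → 7 4 17 10 15 18 13
j=2: a[2]=17 > 13 → no swap
j=3: a[3]=10 ≤ 13 → i=2, swap a[2],a[3] → 7 4 10 17 15 18 13
j=4: a[4]=15 > 13 → no swap
j=5: a[5]=18 > 13 → no swap
final swap a[3],a[6] → 7 4 10 13 15 18 17; return 3

7 4 10 13 15 18 17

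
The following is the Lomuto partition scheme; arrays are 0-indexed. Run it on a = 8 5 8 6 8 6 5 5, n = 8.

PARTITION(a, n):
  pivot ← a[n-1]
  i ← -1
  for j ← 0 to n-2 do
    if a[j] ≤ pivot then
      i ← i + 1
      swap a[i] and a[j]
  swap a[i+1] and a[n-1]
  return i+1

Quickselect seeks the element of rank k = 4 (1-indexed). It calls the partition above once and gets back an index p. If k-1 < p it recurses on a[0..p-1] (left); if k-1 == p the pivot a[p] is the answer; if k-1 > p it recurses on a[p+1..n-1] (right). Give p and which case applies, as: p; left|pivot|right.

pivot=5, i=-1
j=0: 8>5, skip
j=1: 5≤5, i=0, swap(0,1) ⇒ 5 8 8 6 8 6 5 5
j=2: 8>5, skip
j=3: 6>5, skip
j=4: 8>5, skip
j=5: 6>5, skip
j=6: 5≤5, i=1, swap(1,6) ⇒ 5 5 8 6 8 6 8 5
swap(2,7) ⇒ 5 5 5 6 8 6 8 8; return 2
p = 2; k-1 = 3 > 2 ⇒ right

2; right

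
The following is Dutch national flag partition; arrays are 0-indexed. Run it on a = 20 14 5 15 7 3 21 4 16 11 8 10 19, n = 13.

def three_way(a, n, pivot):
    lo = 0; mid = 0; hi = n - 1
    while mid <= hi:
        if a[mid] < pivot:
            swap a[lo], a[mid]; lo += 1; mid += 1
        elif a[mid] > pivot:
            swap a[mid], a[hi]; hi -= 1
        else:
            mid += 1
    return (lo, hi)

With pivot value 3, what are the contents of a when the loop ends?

3 5 15 7 14 21 4 16 11 8 10 19 20

pivot = 3; lo=0, mid=0, hi=12
a[mid]=20>3: swap a[0],a[12]; hi=11 → 19 14 5 15 7 3 21 4 16 11 8 10 20
a[mid]=19>3: swap a[0],a[11]; hi=10 → 10 14 5 15 7 3 21 4 16 11 8 19 20
a[mid]=10>3: swap a[0],a[10]; hi=9 → 8 14 5 15 7 3 21 4 16 11 10 19 20
a[mid]=8>3: swap a[0],a[9]; hi=8 → 11 14 5 15 7 3 21 4 16 8 10 19 20
a[mid]=11>3: swap a[0],a[8]; hi=7 → 16 14 5 15 7 3 21 4 11 8 10 19 20
a[mid]=16>3: swap a[0],a[7]; hi=6 → 4 14 5 15 7 3 21 16 11 8 10 19 20
a[mid]=4>3: swap a[0],a[6]; hi=5 → 21 14 5 15 7 3 4 16 11 8 10 19 20
a[mid]=21>3: swap a[0],a[5]; hi=4 → 3 14 5 15 7 21 4 16 11 8 10 19 20
a[mid]=3=3: mid=1
a[mid]=14>3: swap a[1],a[4]; hi=3 → 3 7 5 15 14 21 4 16 11 8 10 19 20
a[mid]=7>3: swap a[1],a[3]; hi=2 → 3 15 5 7 14 21 4 16 11 8 10 19 20
a[mid]=15>3: swap a[1],a[2]; hi=1 → 3 5 15 7 14 21 4 16 11 8 10 19 20
a[mid]=5>3: swap a[1],a[1]; hi=0 → 3 5 15 7 14 21 4 16 11 8 10 19 20
end: lo=0, hi=0; a = 3 5 15 7 14 21 4 16 11 8 10 19 20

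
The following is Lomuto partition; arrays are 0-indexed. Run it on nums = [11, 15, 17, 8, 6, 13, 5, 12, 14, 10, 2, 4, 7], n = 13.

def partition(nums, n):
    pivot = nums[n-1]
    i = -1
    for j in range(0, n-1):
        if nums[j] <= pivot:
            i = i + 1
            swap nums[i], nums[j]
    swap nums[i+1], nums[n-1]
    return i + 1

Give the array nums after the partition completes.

[6, 5, 2, 4, 7, 13, 15, 12, 14, 10, 17, 8, 11]

pivot = nums[12] = 7; i = -1
j=0: nums[0]=11 > 7 → no swap
j=1: nums[1]=15 > 7 → no swap
j=2: nums[2]=17 > 7 → no swap
j=3: nums[3]=8 > 7 → no swap
j=4: nums[4]=6 ≤ 7 → i=0, swap nums[0],nums[4] → [6, 15, 17, 8, 11, 13, 5, 12, 14, 10, 2, 4, 7]
j=5: nums[5]=13 > 7 → no swap
j=6: nums[6]=5 ≤ 7 → i=1, swap nums[1],nums[6] → [6, 5, 17, 8, 11, 13, 15, 12, 14, 10, 2, 4, 7]
j=7: nums[7]=12 > 7 → no swap
j=8: nums[8]=14 > 7 → no swap
j=9: nums[9]=10 > 7 → no swap
j=10: nums[10]=2 ≤ 7 → i=2, swap nums[2],nums[10] → [6, 5, 2, 8, 11, 13, 15, 12, 14, 10, 17, 4, 7]
j=11: nums[11]=4 ≤ 7 → i=3, swap nums[3],nums[11] → [6, 5, 2, 4, 11, 13, 15, 12, 14, 10, 17, 8, 7]
final swap nums[4],nums[12] → [6, 5, 2, 4, 7, 13, 15, 12, 14, 10, 17, 8, 11]; return 4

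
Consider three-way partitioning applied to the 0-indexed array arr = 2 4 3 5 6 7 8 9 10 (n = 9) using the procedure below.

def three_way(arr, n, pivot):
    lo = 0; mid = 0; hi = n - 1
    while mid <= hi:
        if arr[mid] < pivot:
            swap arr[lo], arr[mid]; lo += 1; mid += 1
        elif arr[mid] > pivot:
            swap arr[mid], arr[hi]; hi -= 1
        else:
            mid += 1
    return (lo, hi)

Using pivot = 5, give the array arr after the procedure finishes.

lo=0 mid=0 hi=8
2<5: swap(0,0), lo=1 mid=1 ⇒ 2 4 3 5 6 7 8 9 10
4<5: swap(1,1), lo=2 mid=2 ⇒ 2 4 3 5 6 7 8 9 10
3<5: swap(2,2), lo=3 mid=3 ⇒ 2 4 3 5 6 7 8 9 10
5=5: mid=4
6>5: swap(4,8), hi=7 ⇒ 2 4 3 5 10 7 8 9 6
10>5: swap(4,7), hi=6 ⇒ 2 4 3 5 9 7 8 10 6
9>5: swap(4,6), hi=5 ⇒ 2 4 3 5 8 7 9 10 6
8>5: swap(4,5), hi=4 ⇒ 2 4 3 5 7 8 9 10 6
7>5: swap(4,4), hi=3 ⇒ 2 4 3 5 7 8 9 10 6
done. lo=3 hi=3; arr=2 4 3 5 7 8 9 10 6

2 4 3 5 7 8 9 10 6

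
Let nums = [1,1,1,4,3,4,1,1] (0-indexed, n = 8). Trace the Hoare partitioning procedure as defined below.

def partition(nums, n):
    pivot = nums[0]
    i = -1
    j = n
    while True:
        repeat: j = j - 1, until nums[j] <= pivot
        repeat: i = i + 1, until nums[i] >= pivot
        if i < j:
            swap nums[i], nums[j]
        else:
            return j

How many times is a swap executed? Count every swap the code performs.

pivot=1
j stops at 7 (1), i stops at 0 (1); swap ⇒ [1,1,1,4,3,4,1,1]
j stops at 6 (1), i stops at 1 (1); swap ⇒ [1,1,1,4,3,4,1,1]
j stops at 2, i stops at 2; i≥j ⇒ return 2. nums=[1,1,1,4,3,4,1,1]

2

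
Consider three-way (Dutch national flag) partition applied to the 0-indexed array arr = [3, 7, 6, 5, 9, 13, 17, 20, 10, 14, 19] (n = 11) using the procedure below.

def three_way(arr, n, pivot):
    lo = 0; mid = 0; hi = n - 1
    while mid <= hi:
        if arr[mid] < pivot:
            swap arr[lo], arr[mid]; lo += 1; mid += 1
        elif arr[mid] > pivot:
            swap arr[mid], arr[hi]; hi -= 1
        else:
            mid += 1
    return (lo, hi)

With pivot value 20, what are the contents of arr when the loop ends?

[3, 7, 6, 5, 9, 13, 17, 10, 14, 19, 20]

pivot = 20; lo=0, mid=0, hi=10
arr[mid]=3<20: swap arr[0],arr[0]; lo=1,mid=1 → [3, 7, 6, 5, 9, 13, 17, 20, 10, 14, 19]
arr[mid]=7<20: swap arr[1],arr[1]; lo=2,mid=2 → [3, 7, 6, 5, 9, 13, 17, 20, 10, 14, 19]
arr[mid]=6<20: swap arr[2],arr[2]; lo=3,mid=3 → [3, 7, 6, 5, 9, 13, 17, 20, 10, 14, 19]
arr[mid]=5<20: swap arr[3],arr[3]; lo=4,mid=4 → [3, 7, 6, 5, 9, 13, 17, 20, 10, 14, 19]
arr[mid]=9<20: swap arr[4],arr[4]; lo=5,mid=5 → [3, 7, 6, 5, 9, 13, 17, 20, 10, 14, 19]
arr[mid]=13<20: swap arr[5],arr[5]; lo=6,mid=6 → [3, 7, 6, 5, 9, 13, 17, 20, 10, 14, 19]
arr[mid]=17<20: swap arr[6],arr[6]; lo=7,mid=7 → [3, 7, 6, 5, 9, 13, 17, 20, 10, 14, 19]
arr[mid]=20=20: mid=8
arr[mid]=10<20: swap arr[7],arr[8]; lo=8,mid=9 → [3, 7, 6, 5, 9, 13, 17, 10, 20, 14, 19]
arr[mid]=14<20: swap arr[8],arr[9]; lo=9,mid=10 → [3, 7, 6, 5, 9, 13, 17, 10, 14, 20, 19]
arr[mid]=19<20: swap arr[9],arr[10]; lo=10,mid=11 → [3, 7, 6, 5, 9, 13, 17, 10, 14, 19, 20]
end: lo=10, hi=10; arr = [3, 7, 6, 5, 9, 13, 17, 10, 14, 19, 20]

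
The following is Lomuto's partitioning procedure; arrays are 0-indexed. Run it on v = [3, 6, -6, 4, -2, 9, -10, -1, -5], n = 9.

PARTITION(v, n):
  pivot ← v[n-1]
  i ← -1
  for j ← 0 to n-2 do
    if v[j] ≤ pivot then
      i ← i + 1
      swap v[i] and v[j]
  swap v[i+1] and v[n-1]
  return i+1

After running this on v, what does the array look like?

[-6, -10, -5, 4, -2, 9, 6, -1, 3]

pivot = v[8] = -5; i = -1
j=0: v[0]=3 > -5 → no swap
j=1: v[1]=6 > -5 → no swap
j=2: v[2]=-6 ≤ -5 → i=0, swap v[0],v[2] → [-6, 6, 3, 4, -2, 9, -10, -1, -5]
j=3: v[3]=4 > -5 → no swap
j=4: v[4]=-2 > -5 → no swap
j=5: v[5]=9 > -5 → no swap
j=6: v[6]=-10 ≤ -5 → i=1, swap v[1],v[6] → [-6, -10, 3, 4, -2, 9, 6, -1, -5]
j=7: v[7]=-1 > -5 → no swap
final swap v[2],v[8] → [-6, -10, -5, 4, -2, 9, 6, -1, 3]; return 2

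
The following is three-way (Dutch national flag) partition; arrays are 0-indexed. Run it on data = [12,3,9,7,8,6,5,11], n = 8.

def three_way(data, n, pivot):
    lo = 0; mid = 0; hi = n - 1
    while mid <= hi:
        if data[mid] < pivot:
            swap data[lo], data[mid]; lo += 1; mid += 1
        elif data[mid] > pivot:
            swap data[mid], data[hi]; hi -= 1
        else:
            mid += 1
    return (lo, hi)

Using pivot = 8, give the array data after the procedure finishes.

[5,3,6,7,8,9,11,12]

lo=0 mid=0 hi=7
12>8: swap(0,7), hi=6 ⇒ [11,3,9,7,8,6,5,12]
11>8: swap(0,6), hi=5 ⇒ [5,3,9,7,8,6,11,12]
5<8: swap(0,0), lo=1 mid=1 ⇒ [5,3,9,7,8,6,11,12]
3<8: swap(1,1), lo=2 mid=2 ⇒ [5,3,9,7,8,6,11,12]
9>8: swap(2,5), hi=4 ⇒ [5,3,6,7,8,9,11,12]
6<8: swap(2,2), lo=3 mid=3 ⇒ [5,3,6,7,8,9,11,12]
7<8: swap(3,3), lo=4 mid=4 ⇒ [5,3,6,7,8,9,11,12]
8=8: mid=5
done. lo=4 hi=4; data=[5,3,6,7,8,9,11,12]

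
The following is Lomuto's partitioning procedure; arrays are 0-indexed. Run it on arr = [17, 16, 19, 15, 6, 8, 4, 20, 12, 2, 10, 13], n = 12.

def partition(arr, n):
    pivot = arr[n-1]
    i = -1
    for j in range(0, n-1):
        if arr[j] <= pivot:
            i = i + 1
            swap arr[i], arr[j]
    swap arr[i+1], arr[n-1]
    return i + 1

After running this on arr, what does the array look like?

pivot=13, i=-1
j=0: 17>13, skip
j=1: 16>13, skip
j=2: 19>13, skip
j=3: 15>13, skip
j=4: 6≤13, i=0, swap(0,4) ⇒ [6, 16, 19, 15, 17, 8, 4, 20, 12, 2, 10, 13]
j=5: 8≤13, i=1, swap(1,5) ⇒ [6, 8, 19, 15, 17, 16, 4, 20, 12, 2, 10, 13]
j=6: 4≤13, i=2, swap(2,6) ⇒ [6, 8, 4, 15, 17, 16, 19, 20, 12, 2, 10, 13]
j=7: 20>13, skip
j=8: 12≤13, i=3, swap(3,8) ⇒ [6, 8, 4, 12, 17, 16, 19, 20, 15, 2, 10, 13]
j=9: 2≤13, i=4, swap(4,9) ⇒ [6, 8, 4, 12, 2, 16, 19, 20, 15, 17, 10, 13]
j=10: 10≤13, i=5, swap(5,10) ⇒ [6, 8, 4, 12, 2, 10, 19, 20, 15, 17, 16, 13]
swap(6,11) ⇒ [6, 8, 4, 12, 2, 10, 13, 20, 15, 17, 16, 19]; return 6

[6, 8, 4, 12, 2, 10, 13, 20, 15, 17, 16, 19]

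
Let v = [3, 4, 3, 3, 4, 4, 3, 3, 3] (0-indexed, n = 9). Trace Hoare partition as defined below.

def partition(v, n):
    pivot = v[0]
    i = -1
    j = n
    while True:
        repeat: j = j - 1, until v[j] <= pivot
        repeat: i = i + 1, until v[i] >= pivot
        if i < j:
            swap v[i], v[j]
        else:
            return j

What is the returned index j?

pivot=3
j stops at 8 (3), i stops at 0 (3); swap ⇒ [3, 4, 3, 3, 4, 4, 3, 3, 3]
j stops at 7 (3), i stops at 1 (4); swap ⇒ [3, 3, 3, 3, 4, 4, 3, 4, 3]
j stops at 6 (3), i stops at 2 (3); swap ⇒ [3, 3, 3, 3, 4, 4, 3, 4, 3]
j stops at 3, i stops at 3; i≥j ⇒ return 3. v=[3, 3, 3, 3, 4, 4, 3, 4, 3]

3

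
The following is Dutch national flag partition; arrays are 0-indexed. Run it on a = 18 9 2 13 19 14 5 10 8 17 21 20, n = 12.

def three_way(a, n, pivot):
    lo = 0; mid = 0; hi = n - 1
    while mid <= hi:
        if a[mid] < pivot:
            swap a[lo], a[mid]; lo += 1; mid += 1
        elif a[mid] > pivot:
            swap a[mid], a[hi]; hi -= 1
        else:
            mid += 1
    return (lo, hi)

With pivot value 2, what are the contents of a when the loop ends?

lo=0 mid=0 hi=11
18>2: swap(0,11), hi=10 ⇒ 20 9 2 13 19 14 5 10 8 17 21 18
20>2: swap(0,10), hi=9 ⇒ 21 9 2 13 19 14 5 10 8 17 20 18
21>2: swap(0,9), hi=8 ⇒ 17 9 2 13 19 14 5 10 8 21 20 18
17>2: swap(0,8), hi=7 ⇒ 8 9 2 13 19 14 5 10 17 21 20 18
8>2: swap(0,7), hi=6 ⇒ 10 9 2 13 19 14 5 8 17 21 20 18
10>2: swap(0,6), hi=5 ⇒ 5 9 2 13 19 14 10 8 17 21 20 18
5>2: swap(0,5), hi=4 ⇒ 14 9 2 13 19 5 10 8 17 21 20 18
14>2: swap(0,4), hi=3 ⇒ 19 9 2 13 14 5 10 8 17 21 20 18
19>2: swap(0,3), hi=2 ⇒ 13 9 2 19 14 5 10 8 17 21 20 18
13>2: swap(0,2), hi=1 ⇒ 2 9 13 19 14 5 10 8 17 21 20 18
2=2: mid=1
9>2: swap(1,1), hi=0 ⇒ 2 9 13 19 14 5 10 8 17 21 20 18
done. lo=0 hi=0; a=2 9 13 19 14 5 10 8 17 21 20 18

2 9 13 19 14 5 10 8 17 21 20 18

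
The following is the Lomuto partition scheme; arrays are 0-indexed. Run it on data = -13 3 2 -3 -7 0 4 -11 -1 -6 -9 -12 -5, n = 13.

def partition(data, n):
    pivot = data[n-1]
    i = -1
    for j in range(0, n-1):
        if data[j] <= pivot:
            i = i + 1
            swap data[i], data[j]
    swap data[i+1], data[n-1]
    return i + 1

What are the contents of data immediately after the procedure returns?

pivot = data[12] = -5; i = -1
j=0: data[0]=-13 ≤ -5 → i=0, swap data[0],data[0] (no change) → -13 3 2 -3 -7 0 4 -11 -1 -6 -9 -12 -5
j=1: data[1]=3 > -5 → no swap
j=2: data[2]=2 > -5 → no swap
j=3: data[3]=-3 > -5 → no swap
j=4: data[4]=-7 ≤ -5 → i=1, swap data[1],data[4] → -13 -7 2 -3 3 0 4 -11 -1 -6 -9 -12 -5
j=5: data[5]=0 > -5 → no swap
j=6: data[6]=4 > -5 → no swap
j=7: data[7]=-11 ≤ -5 → i=2, swap data[2],data[7] → -13 -7 -11 -3 3 0 4 2 -1 -6 -9 -12 -5
j=8: data[8]=-1 > -5 → no swap
j=9: data[9]=-6 ≤ -5 → i=3, swap data[3],data[9] → -13 -7 -11 -6 3 0 4 2 -1 -3 -9 -12 -5
j=10: data[10]=-9 ≤ -5 → i=4, swap data[4],data[10] → -13 -7 -11 -6 -9 0 4 2 -1 -3 3 -12 -5
j=11: data[11]=-12 ≤ -5 → i=5, swap data[5],data[11] → -13 -7 -11 -6 -9 -12 4 2 -1 -3 3 0 -5
final swap data[6],data[12] → -13 -7 -11 -6 -9 -12 -5 2 -1 -3 3 0 4; return 6

-13 -7 -11 -6 -9 -12 -5 2 -1 -3 3 0 4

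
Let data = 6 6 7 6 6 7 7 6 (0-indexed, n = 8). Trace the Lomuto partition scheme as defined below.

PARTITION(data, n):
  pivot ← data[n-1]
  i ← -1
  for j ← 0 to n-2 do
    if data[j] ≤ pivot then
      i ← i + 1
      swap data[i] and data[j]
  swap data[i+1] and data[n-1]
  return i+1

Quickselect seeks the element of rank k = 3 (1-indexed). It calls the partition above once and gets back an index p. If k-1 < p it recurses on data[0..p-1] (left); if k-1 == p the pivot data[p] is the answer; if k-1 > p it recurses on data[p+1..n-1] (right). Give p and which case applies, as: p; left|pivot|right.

4; left

pivot=6, i=-1
j=0: 6≤6, i=0, swap(0,0) ⇒ 6 6 7 6 6 7 7 6
j=1: 6≤6, i=1, swap(1,1) ⇒ 6 6 7 6 6 7 7 6
j=2: 7>6, skip
j=3: 6≤6, i=2, swap(2,3) ⇒ 6 6 6 7 6 7 7 6
j=4: 6≤6, i=3, swap(3,4) ⇒ 6 6 6 6 7 7 7 6
j=5: 7>6, skip
j=6: 7>6, skip
swap(4,7) ⇒ 6 6 6 6 6 7 7 7; return 4
p = 4; k-1 = 2 < 4 ⇒ left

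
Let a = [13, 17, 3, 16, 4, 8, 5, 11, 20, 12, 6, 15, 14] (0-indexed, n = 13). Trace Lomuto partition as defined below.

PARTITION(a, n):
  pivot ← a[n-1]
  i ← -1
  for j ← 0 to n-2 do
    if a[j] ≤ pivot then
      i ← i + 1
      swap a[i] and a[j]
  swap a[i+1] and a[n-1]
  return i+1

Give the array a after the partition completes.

pivot=14, i=-1
j=0: 13≤14, i=0, swap(0,0) ⇒ [13, 17, 3, 16, 4, 8, 5, 11, 20, 12, 6, 15, 14]
j=1: 17>14, skip
j=2: 3≤14, i=1, swap(1,2) ⇒ [13, 3, 17, 16, 4, 8, 5, 11, 20, 12, 6, 15, 14]
j=3: 16>14, skip
j=4: 4≤14, i=2, swap(2,4) ⇒ [13, 3, 4, 16, 17, 8, 5, 11, 20, 12, 6, 15, 14]
j=5: 8≤14, i=3, swap(3,5) ⇒ [13, 3, 4, 8, 17, 16, 5, 11, 20, 12, 6, 15, 14]
j=6: 5≤14, i=4, swap(4,6) ⇒ [13, 3, 4, 8, 5, 16, 17, 11, 20, 12, 6, 15, 14]
j=7: 11≤14, i=5, swap(5,7) ⇒ [13, 3, 4, 8, 5, 11, 17, 16, 20, 12, 6, 15, 14]
j=8: 20>14, skip
j=9: 12≤14, i=6, swap(6,9) ⇒ [13, 3, 4, 8, 5, 11, 12, 16, 20, 17, 6, 15, 14]
j=10: 6≤14, i=7, swap(7,10) ⇒ [13, 3, 4, 8, 5, 11, 12, 6, 20, 17, 16, 15, 14]
j=11: 15>14, skip
swap(8,12) ⇒ [13, 3, 4, 8, 5, 11, 12, 6, 14, 17, 16, 15, 20]; return 8

[13, 3, 4, 8, 5, 11, 12, 6, 14, 17, 16, 15, 20]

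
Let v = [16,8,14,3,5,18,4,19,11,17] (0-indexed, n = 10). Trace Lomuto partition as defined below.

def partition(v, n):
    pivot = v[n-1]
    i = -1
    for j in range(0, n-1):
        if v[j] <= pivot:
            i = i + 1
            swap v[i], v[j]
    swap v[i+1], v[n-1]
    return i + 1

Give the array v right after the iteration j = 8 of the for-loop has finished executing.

pivot=17, i=-1
j=0: 16≤17, i=0, swap(0,0) ⇒ [16,8,14,3,5,18,4,19,11,17]
j=1: 8≤17, i=1, swap(1,1) ⇒ [16,8,14,3,5,18,4,19,11,17]
j=2: 14≤17, i=2, swap(2,2) ⇒ [16,8,14,3,5,18,4,19,11,17]
j=3: 3≤17, i=3, swap(3,3) ⇒ [16,8,14,3,5,18,4,19,11,17]
j=4: 5≤17, i=4, swap(4,4) ⇒ [16,8,14,3,5,18,4,19,11,17]
j=5: 18>17, skip
j=6: 4≤17, i=5, swap(5,6) ⇒ [16,8,14,3,5,4,18,19,11,17]
j=7: 19>17, skip
j=8: 11≤17, i=6, swap(6,8) ⇒ [16,8,14,3,5,4,11,19,18,17]
(after j=8) v = [16,8,14,3,5,4,11,19,18,17]

[16,8,14,3,5,4,11,19,18,17]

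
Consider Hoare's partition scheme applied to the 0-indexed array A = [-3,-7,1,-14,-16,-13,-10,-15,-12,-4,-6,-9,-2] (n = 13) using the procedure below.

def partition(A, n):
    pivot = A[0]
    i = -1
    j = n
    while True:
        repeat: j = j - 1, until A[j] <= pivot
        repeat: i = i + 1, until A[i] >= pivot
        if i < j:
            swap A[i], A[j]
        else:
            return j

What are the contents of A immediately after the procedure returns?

[-9,-7,-6,-14,-16,-13,-10,-15,-12,-4,1,-3,-2]

pivot = A[0] = -3; i = -1, j = 13
j→11 (A[11]=-9≤-3), i→0 (A[0]=-3≥-3); i<j, swap → [-9,-7,1,-14,-16,-13,-10,-15,-12,-4,-6,-3,-2]
j→10 (A[10]=-6≤-3), i→2 (A[2]=1≥-3); i<j, swap → [-9,-7,-6,-14,-16,-13,-10,-15,-12,-4,1,-3,-2]
j→9, i→10; i≥j, return j=9. A = [-9,-7,-6,-14,-16,-13,-10,-15,-12,-4,1,-3,-2]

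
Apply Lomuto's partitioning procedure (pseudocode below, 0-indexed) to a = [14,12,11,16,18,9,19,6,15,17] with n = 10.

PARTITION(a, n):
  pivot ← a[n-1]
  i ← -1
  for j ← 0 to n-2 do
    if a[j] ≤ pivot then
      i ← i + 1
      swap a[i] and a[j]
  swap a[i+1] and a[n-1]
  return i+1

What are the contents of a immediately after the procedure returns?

pivot = a[9] = 17; i = -1
j=0: a[0]=14 ≤ 17 → i=0, swap a[0],a[0] (no change) → [14,12,11,16,18,9,19,6,15,17]
j=1: a[1]=12 ≤ 17 → i=1, swap a[1],a[1] (no change) → [14,12,11,16,18,9,19,6,15,17]
j=2: a[2]=11 ≤ 17 → i=2, swap a[2],a[2] (no change) → [14,12,11,16,18,9,19,6,15,17]
j=3: a[3]=16 ≤ 17 → i=3, swap a[3],a[3] (no change) → [14,12,11,16,18,9,19,6,15,17]
j=4: a[4]=18 > 17 → no swap
j=5: a[5]=9 ≤ 17 → i=4, swap a[4],a[5] → [14,12,11,16,9,18,19,6,15,17]
j=6: a[6]=19 > 17 → no swap
j=7: a[7]=6 ≤ 17 → i=5, swap a[5],a[7] → [14,12,11,16,9,6,19,18,15,17]
j=8: a[8]=15 ≤ 17 → i=6, swap a[6],a[8] → [14,12,11,16,9,6,15,18,19,17]
final swap a[7],a[9] → [14,12,11,16,9,6,15,17,19,18]; return 7

[14,12,11,16,9,6,15,17,19,18]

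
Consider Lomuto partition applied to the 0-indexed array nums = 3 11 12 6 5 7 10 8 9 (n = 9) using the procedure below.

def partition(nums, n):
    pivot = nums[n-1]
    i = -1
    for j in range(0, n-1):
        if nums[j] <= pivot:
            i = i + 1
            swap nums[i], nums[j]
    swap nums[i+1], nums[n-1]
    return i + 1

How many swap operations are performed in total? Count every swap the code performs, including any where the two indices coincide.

pivot = nums[8] = 9; i = -1
j=0: nums[0]=3 ≤ 9 → i=0, swap nums[0],nums[0] (no change) → 3 11 12 6 5 7 10 8 9
j=1: nums[1]=11 > 9 → no swap
j=2: nums[2]=12 > 9 → no swap
j=3: nums[3]=6 ≤ 9 → i=1, swap nums[1],nums[3] → 3 6 12 11 5 7 10 8 9
j=4: nums[4]=5 ≤ 9 → i=2, swap nums[2],nums[4] → 3 6 5 11 12 7 10 8 9
j=5: nums[5]=7 ≤ 9 → i=3, swap nums[3],nums[5] → 3 6 5 7 12 11 10 8 9
j=6: nums[6]=10 > 9 → no swap
j=7: nums[7]=8 ≤ 9 → i=4, swap nums[4],nums[7] → 3 6 5 7 8 11 10 12 9
final swap nums[5],nums[8] → 3 6 5 7 8 9 10 12 11; return 5

6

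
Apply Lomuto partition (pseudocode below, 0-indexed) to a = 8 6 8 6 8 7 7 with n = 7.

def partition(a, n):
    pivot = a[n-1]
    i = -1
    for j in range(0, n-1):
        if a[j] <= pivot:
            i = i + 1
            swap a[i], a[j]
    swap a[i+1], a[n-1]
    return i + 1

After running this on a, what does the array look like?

pivot=7, i=-1
j=0: 8>7, skip
j=1: 6≤7, i=0, swap(0,1) ⇒ 6 8 8 6 8 7 7
j=2: 8>7, skip
j=3: 6≤7, i=1, swap(1,3) ⇒ 6 6 8 8 8 7 7
j=4: 8>7, skip
j=5: 7≤7, i=2, swap(2,5) ⇒ 6 6 7 8 8 8 7
swap(3,6) ⇒ 6 6 7 7 8 8 8; return 3

6 6 7 7 8 8 8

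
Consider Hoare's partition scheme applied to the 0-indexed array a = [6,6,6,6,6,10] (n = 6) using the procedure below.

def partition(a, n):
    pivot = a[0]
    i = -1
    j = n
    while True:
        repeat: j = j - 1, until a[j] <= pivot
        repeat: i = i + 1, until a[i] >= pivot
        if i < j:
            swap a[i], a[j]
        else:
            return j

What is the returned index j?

2

pivot = a[0] = 6; i = -1, j = 6
j→4 (a[4]=6≤6), i→0 (a[0]=6≥6); i<j, swap → [6,6,6,6,6,10]
j→3 (a[3]=6≤6), i→1 (a[1]=6≥6); i<j, swap → [6,6,6,6,6,10]
j→2, i→2; i≥j, return j=2. a = [6,6,6,6,6,10]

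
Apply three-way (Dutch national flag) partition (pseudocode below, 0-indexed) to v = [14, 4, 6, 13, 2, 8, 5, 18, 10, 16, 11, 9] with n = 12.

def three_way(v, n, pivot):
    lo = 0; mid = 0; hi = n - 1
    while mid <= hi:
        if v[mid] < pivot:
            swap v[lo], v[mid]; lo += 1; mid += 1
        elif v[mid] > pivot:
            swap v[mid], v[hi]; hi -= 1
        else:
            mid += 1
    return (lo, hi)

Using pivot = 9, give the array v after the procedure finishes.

[4, 6, 5, 2, 8, 9, 18, 10, 16, 11, 13, 14]

lo=0 mid=0 hi=11
14>9: swap(0,11), hi=10 ⇒ [9, 4, 6, 13, 2, 8, 5, 18, 10, 16, 11, 14]
9=9: mid=1
4<9: swap(0,1), lo=1 mid=2 ⇒ [4, 9, 6, 13, 2, 8, 5, 18, 10, 16, 11, 14]
6<9: swap(1,2), lo=2 mid=3 ⇒ [4, 6, 9, 13, 2, 8, 5, 18, 10, 16, 11, 14]
13>9: swap(3,10), hi=9 ⇒ [4, 6, 9, 11, 2, 8, 5, 18, 10, 16, 13, 14]
11>9: swap(3,9), hi=8 ⇒ [4, 6, 9, 16, 2, 8, 5, 18, 10, 11, 13, 14]
16>9: swap(3,8), hi=7 ⇒ [4, 6, 9, 10, 2, 8, 5, 18, 16, 11, 13, 14]
10>9: swap(3,7), hi=6 ⇒ [4, 6, 9, 18, 2, 8, 5, 10, 16, 11, 13, 14]
18>9: swap(3,6), hi=5 ⇒ [4, 6, 9, 5, 2, 8, 18, 10, 16, 11, 13, 14]
5<9: swap(2,3), lo=3 mid=4 ⇒ [4, 6, 5, 9, 2, 8, 18, 10, 16, 11, 13, 14]
2<9: swap(3,4), lo=4 mid=5 ⇒ [4, 6, 5, 2, 9, 8, 18, 10, 16, 11, 13, 14]
8<9: swap(4,5), lo=5 mid=6 ⇒ [4, 6, 5, 2, 8, 9, 18, 10, 16, 11, 13, 14]
done. lo=5 hi=5; v=[4, 6, 5, 2, 8, 9, 18, 10, 16, 11, 13, 14]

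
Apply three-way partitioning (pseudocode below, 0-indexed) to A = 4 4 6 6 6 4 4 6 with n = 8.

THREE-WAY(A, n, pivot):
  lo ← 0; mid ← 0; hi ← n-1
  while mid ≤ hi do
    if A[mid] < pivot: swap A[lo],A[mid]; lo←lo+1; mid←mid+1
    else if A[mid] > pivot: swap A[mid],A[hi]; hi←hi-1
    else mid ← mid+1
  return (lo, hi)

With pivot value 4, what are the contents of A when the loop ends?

4 4 4 4 6 6 6 6

lo=0 mid=0 hi=7
4=4: mid=1
4=4: mid=2
6>4: swap(2,7), hi=6 ⇒ 4 4 6 6 6 4 4 6
6>4: swap(2,6), hi=5 ⇒ 4 4 4 6 6 4 6 6
4=4: mid=3
6>4: swap(3,5), hi=4 ⇒ 4 4 4 4 6 6 6 6
4=4: mid=4
6>4: swap(4,4), hi=3 ⇒ 4 4 4 4 6 6 6 6
done. lo=0 hi=3; A=4 4 4 4 6 6 6 6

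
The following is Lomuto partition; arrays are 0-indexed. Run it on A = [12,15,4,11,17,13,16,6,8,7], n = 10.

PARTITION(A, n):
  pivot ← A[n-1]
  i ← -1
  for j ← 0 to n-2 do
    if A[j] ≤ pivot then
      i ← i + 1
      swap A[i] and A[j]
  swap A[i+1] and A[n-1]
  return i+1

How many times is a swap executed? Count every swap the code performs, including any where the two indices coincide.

3

pivot=7, i=-1
j=0: 12>7, skip
j=1: 15>7, skip
j=2: 4≤7, i=0, swap(0,2) ⇒ [4,15,12,11,17,13,16,6,8,7]
j=3: 11>7, skip
j=4: 17>7, skip
j=5: 13>7, skip
j=6: 16>7, skip
j=7: 6≤7, i=1, swap(1,7) ⇒ [4,6,12,11,17,13,16,15,8,7]
j=8: 8>7, skip
swap(2,9) ⇒ [4,6,7,11,17,13,16,15,8,12]; return 2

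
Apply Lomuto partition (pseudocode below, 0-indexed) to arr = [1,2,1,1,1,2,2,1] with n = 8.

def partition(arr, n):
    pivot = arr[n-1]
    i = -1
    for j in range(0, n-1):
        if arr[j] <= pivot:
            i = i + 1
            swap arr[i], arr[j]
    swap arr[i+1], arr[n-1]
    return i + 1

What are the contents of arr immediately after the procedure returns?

pivot = arr[7] = 1; i = -1
j=0: arr[0]=1 ≤ 1 → i=0, swap arr[0],arr[0] (no change) → [1,2,1,1,1,2,2,1]
j=1: arr[1]=2 > 1 → no swap
j=2: arr[2]=1 ≤ 1 → i=1, swap arr[1],arr[2] → [1,1,2,1,1,2,2,1]
j=3: arr[3]=1 ≤ 1 → i=2, swap arr[2],arr[3] → [1,1,1,2,1,2,2,1]
j=4: arr[4]=1 ≤ 1 → i=3, swap arr[3],arr[4] → [1,1,1,1,2,2,2,1]
j=5: arr[5]=2 > 1 → no swap
j=6: arr[6]=2 > 1 → no swap
final swap arr[4],arr[7] → [1,1,1,1,1,2,2,2]; return 4

[1,1,1,1,1,2,2,2]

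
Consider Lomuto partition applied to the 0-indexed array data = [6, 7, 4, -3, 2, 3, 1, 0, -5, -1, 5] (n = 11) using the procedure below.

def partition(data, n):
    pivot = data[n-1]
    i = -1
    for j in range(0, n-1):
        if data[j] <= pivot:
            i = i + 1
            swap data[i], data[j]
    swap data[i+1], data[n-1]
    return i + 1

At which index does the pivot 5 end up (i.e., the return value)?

pivot = data[10] = 5; i = -1
j=0: data[0]=6 > 5 → no swap
j=1: data[1]=7 > 5 → no swap
j=2: data[2]=4 ≤ 5 → i=0, swap data[0],data[2] → [4, 7, 6, -3, 2, 3, 1, 0, -5, -1, 5]
j=3: data[3]=-3 ≤ 5 → i=1, swap data[1],data[3] → [4, -3, 6, 7, 2, 3, 1, 0, -5, -1, 5]
j=4: data[4]=2 ≤ 5 → i=2, swap data[2],data[4] → [4, -3, 2, 7, 6, 3, 1, 0, -5, -1, 5]
j=5: data[5]=3 ≤ 5 → i=3, swap data[3],data[5] → [4, -3, 2, 3, 6, 7, 1, 0, -5, -1, 5]
j=6: data[6]=1 ≤ 5 → i=4, swap data[4],data[6] → [4, -3, 2, 3, 1, 7, 6, 0, -5, -1, 5]
j=7: data[7]=0 ≤ 5 → i=5, swap data[5],data[7] → [4, -3, 2, 3, 1, 0, 6, 7, -5, -1, 5]
j=8: data[8]=-5 ≤ 5 → i=6, swap data[6],data[8] → [4, -3, 2, 3, 1, 0, -5, 7, 6, -1, 5]
j=9: data[9]=-1 ≤ 5 → i=7, swap data[7],data[9] → [4, -3, 2, 3, 1, 0, -5, -1, 6, 7, 5]
final swap data[8],data[10] → [4, -3, 2, 3, 1, 0, -5, -1, 5, 7, 6]; return 8

8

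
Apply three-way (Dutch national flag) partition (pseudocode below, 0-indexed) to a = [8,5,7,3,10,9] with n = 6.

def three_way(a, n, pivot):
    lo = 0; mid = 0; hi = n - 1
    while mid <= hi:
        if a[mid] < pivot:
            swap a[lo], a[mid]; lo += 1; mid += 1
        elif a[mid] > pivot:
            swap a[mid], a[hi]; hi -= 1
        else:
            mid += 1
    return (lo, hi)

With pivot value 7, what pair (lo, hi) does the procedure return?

(2, 2)

pivot = 7; lo=0, mid=0, hi=5
a[mid]=8>7: swap a[0],a[5]; hi=4 → [9,5,7,3,10,8]
a[mid]=9>7: swap a[0],a[4]; hi=3 → [10,5,7,3,9,8]
a[mid]=10>7: swap a[0],a[3]; hi=2 → [3,5,7,10,9,8]
a[mid]=3<7: swap a[0],a[0]; lo=1,mid=1 → [3,5,7,10,9,8]
a[mid]=5<7: swap a[1],a[1]; lo=2,mid=2 → [3,5,7,10,9,8]
a[mid]=7=7: mid=3
end: lo=2, hi=2; a = [3,5,7,10,9,8]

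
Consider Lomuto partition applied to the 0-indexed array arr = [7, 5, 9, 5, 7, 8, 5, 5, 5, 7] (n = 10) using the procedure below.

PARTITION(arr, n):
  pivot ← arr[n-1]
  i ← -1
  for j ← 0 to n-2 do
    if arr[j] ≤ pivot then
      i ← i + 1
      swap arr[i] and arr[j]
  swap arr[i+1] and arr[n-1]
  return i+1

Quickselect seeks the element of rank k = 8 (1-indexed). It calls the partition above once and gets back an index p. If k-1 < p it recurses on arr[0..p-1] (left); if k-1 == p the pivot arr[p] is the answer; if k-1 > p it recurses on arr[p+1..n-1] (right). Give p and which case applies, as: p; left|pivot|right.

7; pivot

pivot = arr[9] = 7; i = -1
j=0: arr[0]=7 ≤ 7 → i=0, swap arr[0],arr[0] (no change) → [7, 5, 9, 5, 7, 8, 5, 5, 5, 7]
j=1: arr[1]=5 ≤ 7 → i=1, swap arr[1],arr[1] (no change) → [7, 5, 9, 5, 7, 8, 5, 5, 5, 7]
j=2: arr[2]=9 > 7 → no swap
j=3: arr[3]=5 ≤ 7 → i=2, swap arr[2],arr[3] → [7, 5, 5, 9, 7, 8, 5, 5, 5, 7]
j=4: arr[4]=7 ≤ 7 → i=3, swap arr[3],arr[4] → [7, 5, 5, 7, 9, 8, 5, 5, 5, 7]
j=5: arr[5]=8 > 7 → no swap
j=6: arr[6]=5 ≤ 7 → i=4, swap arr[4],arr[6] → [7, 5, 5, 7, 5, 8, 9, 5, 5, 7]
j=7: arr[7]=5 ≤ 7 → i=5, swap arr[5],arr[7] → [7, 5, 5, 7, 5, 5, 9, 8, 5, 7]
j=8: arr[8]=5 ≤ 7 → i=6, swap arr[6],arr[8] → [7, 5, 5, 7, 5, 5, 5, 8, 9, 7]
final swap arr[7],arr[9] → [7, 5, 5, 7, 5, 5, 5, 7, 9, 8]; return 7
p = 7; k-1 = 7 == 7 ⇒ pivot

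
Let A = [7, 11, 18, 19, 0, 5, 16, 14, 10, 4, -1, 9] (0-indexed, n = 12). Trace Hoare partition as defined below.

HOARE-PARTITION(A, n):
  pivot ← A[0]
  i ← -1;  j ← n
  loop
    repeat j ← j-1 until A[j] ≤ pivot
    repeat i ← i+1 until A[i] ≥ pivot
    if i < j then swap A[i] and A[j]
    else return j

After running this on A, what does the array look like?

pivot=7
j stops at 10 (-1), i stops at 0 (7); swap ⇒ [-1, 11, 18, 19, 0, 5, 16, 14, 10, 4, 7, 9]
j stops at 9 (4), i stops at 1 (11); swap ⇒ [-1, 4, 18, 19, 0, 5, 16, 14, 10, 11, 7, 9]
j stops at 5 (5), i stops at 2 (18); swap ⇒ [-1, 4, 5, 19, 0, 18, 16, 14, 10, 11, 7, 9]
j stops at 4 (0), i stops at 3 (19); swap ⇒ [-1, 4, 5, 0, 19, 18, 16, 14, 10, 11, 7, 9]
j stops at 3, i stops at 4; i≥j ⇒ return 3. A=[-1, 4, 5, 0, 19, 18, 16, 14, 10, 11, 7, 9]

[-1, 4, 5, 0, 19, 18, 16, 14, 10, 11, 7, 9]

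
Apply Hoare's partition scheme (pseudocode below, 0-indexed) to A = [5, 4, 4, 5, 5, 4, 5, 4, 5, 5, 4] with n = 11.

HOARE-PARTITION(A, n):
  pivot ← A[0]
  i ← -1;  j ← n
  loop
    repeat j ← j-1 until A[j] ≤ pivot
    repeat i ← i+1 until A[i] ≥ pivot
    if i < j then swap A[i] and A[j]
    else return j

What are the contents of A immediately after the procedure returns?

[4, 4, 4, 5, 5, 4, 4, 5, 5, 5, 5]

pivot = A[0] = 5; i = -1, j = 11
j→10 (A[10]=4≤5), i→0 (A[0]=5≥5); i<j, swap → [4, 4, 4, 5, 5, 4, 5, 4, 5, 5, 5]
j→9 (A[9]=5≤5), i→3 (A[3]=5≥5); i<j, swap → [4, 4, 4, 5, 5, 4, 5, 4, 5, 5, 5]
j→8 (A[8]=5≤5), i→4 (A[4]=5≥5); i<j, swap → [4, 4, 4, 5, 5, 4, 5, 4, 5, 5, 5]
j→7 (A[7]=4≤5), i→6 (A[6]=5≥5); i<j, swap → [4, 4, 4, 5, 5, 4, 4, 5, 5, 5, 5]
j→6, i→7; i≥j, return j=6. A = [4, 4, 4, 5, 5, 4, 4, 5, 5, 5, 5]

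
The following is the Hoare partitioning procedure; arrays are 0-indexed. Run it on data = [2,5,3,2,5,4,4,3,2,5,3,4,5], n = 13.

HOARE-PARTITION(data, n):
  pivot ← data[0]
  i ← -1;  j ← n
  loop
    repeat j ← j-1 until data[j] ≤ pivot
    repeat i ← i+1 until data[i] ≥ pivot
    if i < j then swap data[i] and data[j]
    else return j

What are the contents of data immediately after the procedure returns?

[2,2,3,5,5,4,4,3,2,5,3,4,5]

pivot = data[0] = 2; i = -1, j = 13
j→8 (data[8]=2≤2), i→0 (data[0]=2≥2); i<j, swap → [2,5,3,2,5,4,4,3,2,5,3,4,5]
j→3 (data[3]=2≤2), i→1 (data[1]=5≥2); i<j, swap → [2,2,3,5,5,4,4,3,2,5,3,4,5]
j→1, i→2; i≥j, return j=1. data = [2,2,3,5,5,4,4,3,2,5,3,4,5]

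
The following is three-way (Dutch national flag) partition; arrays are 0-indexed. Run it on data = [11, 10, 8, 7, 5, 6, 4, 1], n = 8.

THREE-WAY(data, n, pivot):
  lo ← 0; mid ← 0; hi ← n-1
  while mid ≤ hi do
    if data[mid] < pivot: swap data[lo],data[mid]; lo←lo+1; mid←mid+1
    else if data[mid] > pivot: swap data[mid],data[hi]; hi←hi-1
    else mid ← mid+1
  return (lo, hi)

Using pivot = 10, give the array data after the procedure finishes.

[1, 8, 7, 5, 6, 4, 10, 11]

lo=0 mid=0 hi=7
11>10: swap(0,7), hi=6 ⇒ [1, 10, 8, 7, 5, 6, 4, 11]
1<10: swap(0,0), lo=1 mid=1 ⇒ [1, 10, 8, 7, 5, 6, 4, 11]
10=10: mid=2
8<10: swap(1,2), lo=2 mid=3 ⇒ [1, 8, 10, 7, 5, 6, 4, 11]
7<10: swap(2,3), lo=3 mid=4 ⇒ [1, 8, 7, 10, 5, 6, 4, 11]
5<10: swap(3,4), lo=4 mid=5 ⇒ [1, 8, 7, 5, 10, 6, 4, 11]
6<10: swap(4,5), lo=5 mid=6 ⇒ [1, 8, 7, 5, 6, 10, 4, 11]
4<10: swap(5,6), lo=6 mid=7 ⇒ [1, 8, 7, 5, 6, 4, 10, 11]
done. lo=6 hi=6; data=[1, 8, 7, 5, 6, 4, 10, 11]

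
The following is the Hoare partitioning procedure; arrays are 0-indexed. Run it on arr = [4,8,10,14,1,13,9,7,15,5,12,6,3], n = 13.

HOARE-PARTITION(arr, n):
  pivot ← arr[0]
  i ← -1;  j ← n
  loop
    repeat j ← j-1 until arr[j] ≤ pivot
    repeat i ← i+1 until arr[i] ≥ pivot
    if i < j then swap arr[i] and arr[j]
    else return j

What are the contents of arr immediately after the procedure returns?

[3,1,10,14,8,13,9,7,15,5,12,6,4]

pivot = arr[0] = 4; i = -1, j = 13
j→12 (arr[12]=3≤4), i→0 (arr[0]=4≥4); i<j, swap → [3,8,10,14,1,13,9,7,15,5,12,6,4]
j→4 (arr[4]=1≤4), i→1 (arr[1]=8≥4); i<j, swap → [3,1,10,14,8,13,9,7,15,5,12,6,4]
j→1, i→2; i≥j, return j=1. arr = [3,1,10,14,8,13,9,7,15,5,12,6,4]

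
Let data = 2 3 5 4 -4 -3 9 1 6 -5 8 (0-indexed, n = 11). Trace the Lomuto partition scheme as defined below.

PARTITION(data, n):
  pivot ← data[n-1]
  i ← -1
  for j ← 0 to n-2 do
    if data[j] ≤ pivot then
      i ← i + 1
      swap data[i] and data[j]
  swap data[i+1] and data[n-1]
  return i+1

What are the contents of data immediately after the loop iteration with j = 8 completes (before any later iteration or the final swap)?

pivot = data[10] = 8; i = -1
j=0: data[0]=2 ≤ 8 → i=0, swap data[0],data[0] (no change) → 2 3 5 4 -4 -3 9 1 6 -5 8
j=1: data[1]=3 ≤ 8 → i=1, swap data[1],data[1] (no change) → 2 3 5 4 -4 -3 9 1 6 -5 8
j=2: data[2]=5 ≤ 8 → i=2, swap data[2],data[2] (no change) → 2 3 5 4 -4 -3 9 1 6 -5 8
j=3: data[3]=4 ≤ 8 → i=3, swap data[3],data[3] (no change) → 2 3 5 4 -4 -3 9 1 6 -5 8
j=4: data[4]=-4 ≤ 8 → i=4, swap data[4],data[4] (no change) → 2 3 5 4 -4 -3 9 1 6 -5 8
j=5: data[5]=-3 ≤ 8 → i=5, swap data[5],data[5] (no change) → 2 3 5 4 -4 -3 9 1 6 -5 8
j=6: data[6]=9 > 8 → no swap
j=7: data[7]=1 ≤ 8 → i=6, swap data[6],data[7] → 2 3 5 4 -4 -3 1 9 6 -5 8
j=8: data[8]=6 ≤ 8 → i=7, swap data[7],data[8] → 2 3 5 4 -4 -3 1 6 9 -5 8
(after j=8) data = 2 3 5 4 -4 -3 1 6 9 -5 8

2 3 5 4 -4 -3 1 6 9 -5 8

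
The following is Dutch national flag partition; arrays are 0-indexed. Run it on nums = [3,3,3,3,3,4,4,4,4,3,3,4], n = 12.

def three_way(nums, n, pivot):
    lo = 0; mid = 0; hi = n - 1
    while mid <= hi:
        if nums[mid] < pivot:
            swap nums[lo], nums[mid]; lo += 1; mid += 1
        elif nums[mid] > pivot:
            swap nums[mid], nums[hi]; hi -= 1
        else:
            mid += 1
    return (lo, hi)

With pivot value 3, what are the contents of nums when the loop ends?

[3,3,3,3,3,3,3,4,4,4,4,4]

pivot = 3; lo=0, mid=0, hi=11
nums[mid]=3=3: mid=1
nums[mid]=3=3: mid=2
nums[mid]=3=3: mid=3
nums[mid]=3=3: mid=4
nums[mid]=3=3: mid=5
nums[mid]=4>3: swap nums[5],nums[11]; hi=10 → [3,3,3,3,3,4,4,4,4,3,3,4]
nums[mid]=4>3: swap nums[5],nums[10]; hi=9 → [3,3,3,3,3,3,4,4,4,3,4,4]
nums[mid]=3=3: mid=6
nums[mid]=4>3: swap nums[6],nums[9]; hi=8 → [3,3,3,3,3,3,3,4,4,4,4,4]
nums[mid]=3=3: mid=7
nums[mid]=4>3: swap nums[7],nums[8]; hi=7 → [3,3,3,3,3,3,3,4,4,4,4,4]
nums[mid]=4>3: swap nums[7],nums[7]; hi=6 → [3,3,3,3,3,3,3,4,4,4,4,4]
end: lo=0, hi=6; nums = [3,3,3,3,3,3,3,4,4,4,4,4]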